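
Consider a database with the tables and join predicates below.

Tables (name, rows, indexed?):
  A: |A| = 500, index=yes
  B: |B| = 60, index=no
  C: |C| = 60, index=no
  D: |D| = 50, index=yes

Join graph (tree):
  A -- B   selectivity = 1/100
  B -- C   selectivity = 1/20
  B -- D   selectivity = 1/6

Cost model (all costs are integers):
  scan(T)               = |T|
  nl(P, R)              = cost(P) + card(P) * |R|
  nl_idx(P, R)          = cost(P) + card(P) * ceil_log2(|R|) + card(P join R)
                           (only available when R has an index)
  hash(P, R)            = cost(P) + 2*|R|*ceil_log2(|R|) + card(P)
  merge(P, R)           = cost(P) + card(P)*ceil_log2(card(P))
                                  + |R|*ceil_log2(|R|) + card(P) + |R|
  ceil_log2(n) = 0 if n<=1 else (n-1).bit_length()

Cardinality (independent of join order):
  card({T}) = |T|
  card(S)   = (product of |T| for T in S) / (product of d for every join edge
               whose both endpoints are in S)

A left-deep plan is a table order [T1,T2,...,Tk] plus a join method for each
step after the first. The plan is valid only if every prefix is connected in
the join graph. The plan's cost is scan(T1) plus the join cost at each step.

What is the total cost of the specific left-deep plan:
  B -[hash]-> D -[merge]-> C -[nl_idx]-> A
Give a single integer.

step 1: scan B: cost=60, card=60
step 2: join D via hash
    card(P join D) = 60*50/(6) = 500
    cost = 60 + 2*50*6 + 60 = 720
step 3: join C via merge
    card(P join C) = 500*60/(20) = 1500
    cost = 720 + 500*9 + 60*6 + 500 + 60 = 6140
step 4: join A via nl_idx
    card(P join A) = 1500*500/(100) = 7500
    cost = 6140 + 1500*9 + 7500 = 27140

27140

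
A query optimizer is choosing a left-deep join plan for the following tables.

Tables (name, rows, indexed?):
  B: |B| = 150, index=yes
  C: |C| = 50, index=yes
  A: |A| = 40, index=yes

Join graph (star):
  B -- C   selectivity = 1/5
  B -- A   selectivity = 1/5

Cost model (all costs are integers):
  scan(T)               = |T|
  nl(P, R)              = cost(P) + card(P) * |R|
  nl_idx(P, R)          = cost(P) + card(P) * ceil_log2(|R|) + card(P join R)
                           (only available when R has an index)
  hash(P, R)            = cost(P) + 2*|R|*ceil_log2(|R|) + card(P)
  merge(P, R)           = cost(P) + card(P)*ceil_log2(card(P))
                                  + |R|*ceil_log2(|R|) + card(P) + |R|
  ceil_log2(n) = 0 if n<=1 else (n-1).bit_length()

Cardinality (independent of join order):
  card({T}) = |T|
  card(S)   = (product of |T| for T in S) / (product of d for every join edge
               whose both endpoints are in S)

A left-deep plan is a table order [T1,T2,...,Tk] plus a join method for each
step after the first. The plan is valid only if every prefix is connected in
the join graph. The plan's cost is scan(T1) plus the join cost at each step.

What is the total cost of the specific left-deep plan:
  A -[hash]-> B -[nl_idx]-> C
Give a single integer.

step 1: scan A: cost=40, card=40
step 2: join B via hash
    card(P join B) = 40*150/(5) = 1200
    cost = 40 + 2*150*8 + 40 = 2480
step 3: join C via nl_idx
    card(P join C) = 1200*50/(5) = 12000
    cost = 2480 + 1200*6 + 12000 = 21680

21680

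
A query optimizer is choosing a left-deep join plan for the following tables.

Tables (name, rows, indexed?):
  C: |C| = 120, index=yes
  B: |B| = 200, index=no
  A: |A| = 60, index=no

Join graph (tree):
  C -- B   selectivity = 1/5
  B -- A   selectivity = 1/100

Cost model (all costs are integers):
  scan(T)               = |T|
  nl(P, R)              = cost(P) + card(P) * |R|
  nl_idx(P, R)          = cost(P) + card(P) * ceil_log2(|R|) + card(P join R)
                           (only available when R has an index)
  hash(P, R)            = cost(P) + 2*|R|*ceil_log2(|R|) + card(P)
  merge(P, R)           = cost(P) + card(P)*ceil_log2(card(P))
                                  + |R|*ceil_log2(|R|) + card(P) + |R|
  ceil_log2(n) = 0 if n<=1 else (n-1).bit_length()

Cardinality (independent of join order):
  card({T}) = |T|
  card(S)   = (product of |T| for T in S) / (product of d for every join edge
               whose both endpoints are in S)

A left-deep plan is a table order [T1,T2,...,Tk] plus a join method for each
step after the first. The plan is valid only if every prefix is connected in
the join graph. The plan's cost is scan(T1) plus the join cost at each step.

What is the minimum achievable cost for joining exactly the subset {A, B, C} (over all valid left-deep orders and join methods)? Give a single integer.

2920

Selinger DP over subsets of {A,B,C}:
  {C}: scan cost=120, card=120
  {B}: scan cost=200, card=200
  {A}: scan cost=60, card=60
  {BC}: card=4800; try (C,hash)→2080, (B,merge)→2880, (C,merge)→2960, (B,hash)→3440, (C,nl_idx)→6400, (B,nl)→24120 …(+1); best=2080 via (C,hash)
  {AB}: card=120; try (A,hash)→1120, (B,merge)→2280, (A,merge)→2420, (B,hash)→3320, (B,nl)→12060, (A,nl)→12200; best=1120 via (A,hash)
  {ABC}: card=2880; try (C,hash)→2920, (C,merge)→3040, (C,nl_idx)→4840, (A,hash)→7600, (C,nl)→15520, (A,merge)→69700 …(+1); best=2920 via (C,hash)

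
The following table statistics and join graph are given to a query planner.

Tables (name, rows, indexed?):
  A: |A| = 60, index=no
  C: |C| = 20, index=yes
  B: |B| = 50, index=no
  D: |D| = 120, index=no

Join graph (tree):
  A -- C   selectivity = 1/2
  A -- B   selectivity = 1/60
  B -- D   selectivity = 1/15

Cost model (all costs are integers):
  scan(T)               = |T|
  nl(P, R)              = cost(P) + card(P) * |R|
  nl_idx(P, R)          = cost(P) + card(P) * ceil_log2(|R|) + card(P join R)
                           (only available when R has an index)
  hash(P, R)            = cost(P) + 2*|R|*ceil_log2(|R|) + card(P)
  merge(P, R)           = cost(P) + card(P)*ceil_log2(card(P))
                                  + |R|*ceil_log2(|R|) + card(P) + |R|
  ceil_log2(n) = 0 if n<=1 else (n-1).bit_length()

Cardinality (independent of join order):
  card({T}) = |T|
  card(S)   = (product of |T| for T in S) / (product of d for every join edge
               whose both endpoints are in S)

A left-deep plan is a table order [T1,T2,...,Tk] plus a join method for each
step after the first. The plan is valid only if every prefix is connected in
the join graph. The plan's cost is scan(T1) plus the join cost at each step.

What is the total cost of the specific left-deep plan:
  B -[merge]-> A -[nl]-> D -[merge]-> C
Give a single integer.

10940

step 1: scan B: cost=50, card=50
step 2: join A via merge
    card(P join A) = 50*60/(60) = 50
    cost = 50 + 50*6 + 60*6 + 50 + 60 = 820
step 3: join D via nl
    card(P join D) = 50*120/(15) = 400
    cost = 820 + 50*120 = 6820
step 4: join C via merge
    card(P join C) = 400*20/(2) = 4000
    cost = 6820 + 400*9 + 20*5 + 400 + 20 = 10940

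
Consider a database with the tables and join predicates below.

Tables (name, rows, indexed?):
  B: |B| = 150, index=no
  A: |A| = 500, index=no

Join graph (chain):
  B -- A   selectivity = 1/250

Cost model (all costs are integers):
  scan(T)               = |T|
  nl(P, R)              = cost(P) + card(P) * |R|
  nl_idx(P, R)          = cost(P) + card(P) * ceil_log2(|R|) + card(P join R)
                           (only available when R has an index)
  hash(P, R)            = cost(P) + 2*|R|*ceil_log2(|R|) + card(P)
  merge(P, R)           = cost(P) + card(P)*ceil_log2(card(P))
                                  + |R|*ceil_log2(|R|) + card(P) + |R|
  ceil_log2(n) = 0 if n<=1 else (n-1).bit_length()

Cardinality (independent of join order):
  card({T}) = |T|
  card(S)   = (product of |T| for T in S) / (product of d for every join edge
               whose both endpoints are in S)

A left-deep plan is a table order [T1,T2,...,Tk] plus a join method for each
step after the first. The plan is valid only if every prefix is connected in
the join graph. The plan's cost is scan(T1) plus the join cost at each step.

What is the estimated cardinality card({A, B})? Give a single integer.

Tables in S: A(500), B(150)
Edges inside S: B-A(d=250)
numerator = 500 * 150 = 75000
denominator = 250 = 250
card(S) = 75000 / 250 = 300

300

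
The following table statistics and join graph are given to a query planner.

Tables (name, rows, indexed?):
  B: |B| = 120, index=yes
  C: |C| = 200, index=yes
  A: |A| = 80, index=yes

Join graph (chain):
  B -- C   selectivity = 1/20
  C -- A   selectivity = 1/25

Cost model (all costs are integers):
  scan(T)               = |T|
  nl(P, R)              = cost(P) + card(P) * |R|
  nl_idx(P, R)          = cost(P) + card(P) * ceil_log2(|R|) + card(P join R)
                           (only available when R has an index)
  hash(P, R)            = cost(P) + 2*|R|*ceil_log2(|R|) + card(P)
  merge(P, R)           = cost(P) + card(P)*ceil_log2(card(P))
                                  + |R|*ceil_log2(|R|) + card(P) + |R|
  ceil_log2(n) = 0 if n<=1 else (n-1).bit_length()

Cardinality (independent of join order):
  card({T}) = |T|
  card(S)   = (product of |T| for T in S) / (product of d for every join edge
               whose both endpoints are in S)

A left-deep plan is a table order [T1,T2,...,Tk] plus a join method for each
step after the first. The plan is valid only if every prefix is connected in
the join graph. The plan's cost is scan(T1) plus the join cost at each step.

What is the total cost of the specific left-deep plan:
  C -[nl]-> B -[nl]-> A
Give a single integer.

120200

step 1: scan C: cost=200, card=200
step 2: join B via nl
    card(P join B) = 200*120/(20) = 1200
    cost = 200 + 200*120 = 24200
step 3: join A via nl
    card(P join A) = 1200*80/(25) = 3840
    cost = 24200 + 1200*80 = 120200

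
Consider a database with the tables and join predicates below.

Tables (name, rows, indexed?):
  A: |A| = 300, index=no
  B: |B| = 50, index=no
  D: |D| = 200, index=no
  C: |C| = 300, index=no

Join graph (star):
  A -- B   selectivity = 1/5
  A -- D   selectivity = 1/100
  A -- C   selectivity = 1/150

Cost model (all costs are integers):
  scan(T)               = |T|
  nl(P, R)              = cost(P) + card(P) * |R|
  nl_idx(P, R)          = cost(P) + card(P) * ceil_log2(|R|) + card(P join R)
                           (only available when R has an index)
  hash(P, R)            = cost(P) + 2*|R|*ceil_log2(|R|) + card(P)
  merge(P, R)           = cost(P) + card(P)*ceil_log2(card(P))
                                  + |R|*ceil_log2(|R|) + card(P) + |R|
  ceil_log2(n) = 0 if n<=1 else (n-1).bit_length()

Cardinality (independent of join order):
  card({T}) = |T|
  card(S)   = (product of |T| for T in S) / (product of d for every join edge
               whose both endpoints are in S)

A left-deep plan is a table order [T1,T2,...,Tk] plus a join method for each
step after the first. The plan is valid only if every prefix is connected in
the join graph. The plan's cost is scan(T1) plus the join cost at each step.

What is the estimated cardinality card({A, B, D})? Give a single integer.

Tables in S: A(300), B(50), D(200)
Edges inside S: A-B(d=5), A-D(d=100)
numerator = 300 * 50 * 200 = 3000000
denominator = 5 * 100 = 500
card(S) = 3000000 / 500 = 6000

6000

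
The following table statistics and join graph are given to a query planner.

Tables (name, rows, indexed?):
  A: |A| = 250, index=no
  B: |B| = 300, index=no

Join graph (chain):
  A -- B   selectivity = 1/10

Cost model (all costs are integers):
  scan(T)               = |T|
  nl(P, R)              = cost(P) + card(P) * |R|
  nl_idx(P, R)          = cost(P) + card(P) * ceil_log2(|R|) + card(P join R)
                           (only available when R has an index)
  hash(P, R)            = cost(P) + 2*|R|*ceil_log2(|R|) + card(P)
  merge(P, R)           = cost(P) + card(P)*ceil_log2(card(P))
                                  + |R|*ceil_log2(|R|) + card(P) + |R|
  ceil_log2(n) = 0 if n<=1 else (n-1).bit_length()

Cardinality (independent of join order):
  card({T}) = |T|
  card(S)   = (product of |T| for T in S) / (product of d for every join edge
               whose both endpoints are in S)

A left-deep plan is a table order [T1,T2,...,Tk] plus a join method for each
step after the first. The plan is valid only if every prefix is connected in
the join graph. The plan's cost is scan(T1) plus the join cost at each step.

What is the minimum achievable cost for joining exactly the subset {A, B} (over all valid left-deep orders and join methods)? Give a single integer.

Selinger DP over subsets of {A,B}:
  {A}: scan cost=250, card=250
  {B}: scan cost=300, card=300
  {AB}: card=7500; try (A,hash)→4600, (B,merge)→5500, (A,merge)→5550, (B,hash)→5900, (B,nl)→75250, (A,nl)→75300; best=4600 via (A,hash)

4600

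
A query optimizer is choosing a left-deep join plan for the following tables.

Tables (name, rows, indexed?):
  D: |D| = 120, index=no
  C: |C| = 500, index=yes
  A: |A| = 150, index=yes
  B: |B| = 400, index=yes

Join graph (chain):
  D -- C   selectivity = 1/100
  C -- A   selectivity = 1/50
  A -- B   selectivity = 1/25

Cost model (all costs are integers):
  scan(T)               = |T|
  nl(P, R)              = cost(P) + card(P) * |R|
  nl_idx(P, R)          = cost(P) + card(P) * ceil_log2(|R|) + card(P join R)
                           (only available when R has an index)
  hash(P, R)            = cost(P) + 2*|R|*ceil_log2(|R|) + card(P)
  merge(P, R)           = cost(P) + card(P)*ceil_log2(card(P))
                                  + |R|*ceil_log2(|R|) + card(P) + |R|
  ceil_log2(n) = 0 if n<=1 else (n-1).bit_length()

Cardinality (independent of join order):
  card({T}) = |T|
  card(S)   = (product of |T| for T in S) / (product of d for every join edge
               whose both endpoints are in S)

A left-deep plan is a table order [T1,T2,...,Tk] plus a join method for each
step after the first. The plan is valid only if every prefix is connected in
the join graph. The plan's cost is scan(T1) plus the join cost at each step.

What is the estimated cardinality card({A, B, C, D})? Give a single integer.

Tables in S: A(150), B(400), C(500), D(120)
Edges inside S: D-C(d=100), C-A(d=50), A-B(d=25)
numerator = 150 * 400 * 500 * 120 = 3600000000
denominator = 100 * 50 * 25 = 125000
card(S) = 3600000000 / 125000 = 28800

28800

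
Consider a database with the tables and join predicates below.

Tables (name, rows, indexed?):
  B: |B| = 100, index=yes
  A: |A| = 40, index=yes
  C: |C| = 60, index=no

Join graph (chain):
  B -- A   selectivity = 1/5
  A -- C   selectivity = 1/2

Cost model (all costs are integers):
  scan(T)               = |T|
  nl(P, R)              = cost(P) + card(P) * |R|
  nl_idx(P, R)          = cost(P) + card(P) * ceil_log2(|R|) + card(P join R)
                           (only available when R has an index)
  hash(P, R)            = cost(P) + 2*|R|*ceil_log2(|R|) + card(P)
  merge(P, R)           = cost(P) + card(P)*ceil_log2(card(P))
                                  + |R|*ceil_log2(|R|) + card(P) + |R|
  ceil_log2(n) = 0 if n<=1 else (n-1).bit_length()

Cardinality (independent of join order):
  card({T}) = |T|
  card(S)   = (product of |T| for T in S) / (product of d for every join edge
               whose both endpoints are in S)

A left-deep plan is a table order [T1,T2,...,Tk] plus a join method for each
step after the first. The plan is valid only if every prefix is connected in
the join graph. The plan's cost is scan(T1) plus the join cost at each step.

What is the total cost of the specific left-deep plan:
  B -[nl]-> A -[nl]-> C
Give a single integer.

52100

step 1: scan B: cost=100, card=100
step 2: join A via nl
    card(P join A) = 100*40/(5) = 800
    cost = 100 + 100*40 = 4100
step 3: join C via nl
    card(P join C) = 800*60/(2) = 24000
    cost = 4100 + 800*60 = 52100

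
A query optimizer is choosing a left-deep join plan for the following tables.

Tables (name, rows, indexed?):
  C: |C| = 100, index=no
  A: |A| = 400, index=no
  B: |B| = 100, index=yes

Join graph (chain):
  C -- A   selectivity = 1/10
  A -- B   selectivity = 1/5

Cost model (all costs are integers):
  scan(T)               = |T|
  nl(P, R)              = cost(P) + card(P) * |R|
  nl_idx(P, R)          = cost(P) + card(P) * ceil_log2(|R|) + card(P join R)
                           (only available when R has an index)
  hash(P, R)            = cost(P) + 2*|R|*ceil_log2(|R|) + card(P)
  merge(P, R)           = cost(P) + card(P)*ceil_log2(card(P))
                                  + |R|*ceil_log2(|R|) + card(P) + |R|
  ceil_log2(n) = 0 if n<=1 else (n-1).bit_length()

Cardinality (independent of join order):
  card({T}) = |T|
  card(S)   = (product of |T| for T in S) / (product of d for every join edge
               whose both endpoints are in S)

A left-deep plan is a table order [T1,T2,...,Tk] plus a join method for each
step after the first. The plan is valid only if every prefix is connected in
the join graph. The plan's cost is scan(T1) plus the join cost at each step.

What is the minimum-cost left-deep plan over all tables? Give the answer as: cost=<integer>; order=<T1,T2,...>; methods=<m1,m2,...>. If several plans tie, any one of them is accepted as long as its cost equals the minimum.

Selinger DP (subsets sized 1..n):
  {C}: scan cost=100, card=100
  {A}: scan cost=400, card=400
  {B}: scan cost=100, card=100
  {AC}: card=4000; try (C,hash)→2200, (A,merge)→4900, (C,merge)→5200, (A,hash)→7400, (A,nl)→40100, (C,nl)→40400; best=2200 via (C,hash)
  {AB}: card=8000; try (B,hash)→2200, (A,merge)→4900, (B,merge)→5200, (A,hash)→7400, (B,nl_idx)→11200, (A,nl)→40100 …(+1); best=2200 via (B,hash)
  {ABC}: card=80000; try (B,hash)→7600, (C,hash)→11600, (B,merge)→55000, (B,nl_idx)→110200, (C,merge)→115000, (B,nl)→402200 …(+1); best=7600 via (B,hash)

cost=7600; order=A,C,B; methods=hash,hash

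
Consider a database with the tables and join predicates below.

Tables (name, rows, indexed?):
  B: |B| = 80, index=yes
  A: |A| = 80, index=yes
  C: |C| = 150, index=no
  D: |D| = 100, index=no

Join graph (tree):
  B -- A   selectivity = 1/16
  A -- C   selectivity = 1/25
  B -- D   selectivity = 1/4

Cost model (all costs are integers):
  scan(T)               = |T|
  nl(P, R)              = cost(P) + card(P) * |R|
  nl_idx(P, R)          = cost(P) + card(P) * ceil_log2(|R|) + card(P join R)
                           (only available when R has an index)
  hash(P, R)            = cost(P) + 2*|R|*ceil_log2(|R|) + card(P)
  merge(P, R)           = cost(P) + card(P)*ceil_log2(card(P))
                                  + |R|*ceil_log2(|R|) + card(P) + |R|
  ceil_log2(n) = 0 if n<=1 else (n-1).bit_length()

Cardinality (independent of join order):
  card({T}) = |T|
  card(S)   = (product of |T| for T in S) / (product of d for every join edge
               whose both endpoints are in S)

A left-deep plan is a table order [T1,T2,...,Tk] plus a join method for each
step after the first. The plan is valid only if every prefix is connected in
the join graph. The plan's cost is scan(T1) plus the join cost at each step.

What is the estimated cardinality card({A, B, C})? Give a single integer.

Tables in S: A(80), B(80), C(150)
Edges inside S: B-A(d=16), A-C(d=25)
numerator = 80 * 80 * 150 = 960000
denominator = 16 * 25 = 400
card(S) = 960000 / 400 = 2400

2400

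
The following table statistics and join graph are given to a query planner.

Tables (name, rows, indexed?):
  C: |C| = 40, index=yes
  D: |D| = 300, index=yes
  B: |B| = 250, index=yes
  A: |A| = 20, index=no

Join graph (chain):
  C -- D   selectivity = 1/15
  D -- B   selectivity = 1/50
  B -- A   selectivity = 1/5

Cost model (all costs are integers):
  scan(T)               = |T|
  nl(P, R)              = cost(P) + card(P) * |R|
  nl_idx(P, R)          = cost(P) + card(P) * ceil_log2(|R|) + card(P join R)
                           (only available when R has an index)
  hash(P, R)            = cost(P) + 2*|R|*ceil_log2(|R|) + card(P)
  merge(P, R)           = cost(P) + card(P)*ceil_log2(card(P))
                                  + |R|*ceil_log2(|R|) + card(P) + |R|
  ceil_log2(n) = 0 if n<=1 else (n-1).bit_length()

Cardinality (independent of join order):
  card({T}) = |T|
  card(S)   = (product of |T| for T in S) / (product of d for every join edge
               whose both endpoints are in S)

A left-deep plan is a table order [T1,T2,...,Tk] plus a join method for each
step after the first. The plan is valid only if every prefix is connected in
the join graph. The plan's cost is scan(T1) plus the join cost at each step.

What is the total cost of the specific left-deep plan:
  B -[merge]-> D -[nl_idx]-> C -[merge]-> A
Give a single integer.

step 1: scan B: cost=250, card=250
step 2: join D via merge
    card(P join D) = 250*300/(50) = 1500
    cost = 250 + 250*8 + 300*9 + 250 + 300 = 5500
step 3: join C via nl_idx
    card(P join C) = 1500*40/(15) = 4000
    cost = 5500 + 1500*6 + 4000 = 18500
step 4: join A via merge
    card(P join A) = 4000*20/(5) = 16000
    cost = 18500 + 4000*12 + 20*5 + 4000 + 20 = 70620

70620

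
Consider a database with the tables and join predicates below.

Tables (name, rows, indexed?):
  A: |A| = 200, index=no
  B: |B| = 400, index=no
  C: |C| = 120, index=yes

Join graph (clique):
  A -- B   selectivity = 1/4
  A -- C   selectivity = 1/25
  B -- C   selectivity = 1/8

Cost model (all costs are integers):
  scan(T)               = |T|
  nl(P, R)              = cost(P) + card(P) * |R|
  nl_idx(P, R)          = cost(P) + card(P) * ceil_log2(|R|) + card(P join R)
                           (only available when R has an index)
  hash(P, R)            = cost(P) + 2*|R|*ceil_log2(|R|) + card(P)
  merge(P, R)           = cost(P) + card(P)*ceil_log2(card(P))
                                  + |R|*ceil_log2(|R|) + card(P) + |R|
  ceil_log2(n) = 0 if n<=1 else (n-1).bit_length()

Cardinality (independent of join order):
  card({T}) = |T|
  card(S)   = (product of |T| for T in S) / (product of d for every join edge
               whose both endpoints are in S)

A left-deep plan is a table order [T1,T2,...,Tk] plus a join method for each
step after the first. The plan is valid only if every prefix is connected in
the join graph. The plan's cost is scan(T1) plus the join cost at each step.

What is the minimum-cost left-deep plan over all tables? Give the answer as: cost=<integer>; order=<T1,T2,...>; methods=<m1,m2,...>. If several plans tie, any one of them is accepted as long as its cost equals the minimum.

Selinger DP (subsets sized 1..n):
  {A}: scan cost=200, card=200
  {B}: scan cost=400, card=400
  {C}: scan cost=120, card=120
  {AB}: card=20000; try (A,hash)→4000, (B,merge)→6000, (A,merge)→6200, (B,hash)→7600, (B,nl)→80200, (A,nl)→80400; best=4000 via (A,hash)
  {AC}: card=960; try (C,hash)→2080, (C,nl_idx)→2560, (A,merge)→2880, (C,merge)→2960, (A,hash)→3440, (A,nl)→24120 …(+1); best=2080 via (C,hash)
  {BC}: card=6000; try (C,hash)→2480, (B,merge)→5080, (C,merge)→5360, (B,hash)→7440, (C,nl_idx)→9200, (B,nl)→48120 …(+1); best=2480 via (C,hash)
  {ABC}: card=12000; try (B,hash)→10240, (A,hash)→11680, (B,merge)→16640, (C,hash)→25680, (A,merge)→88280, (C,nl_idx)→156000 …(+4); best=10240 via (B,hash)

cost=10240; order=A,C,B; methods=hash,hash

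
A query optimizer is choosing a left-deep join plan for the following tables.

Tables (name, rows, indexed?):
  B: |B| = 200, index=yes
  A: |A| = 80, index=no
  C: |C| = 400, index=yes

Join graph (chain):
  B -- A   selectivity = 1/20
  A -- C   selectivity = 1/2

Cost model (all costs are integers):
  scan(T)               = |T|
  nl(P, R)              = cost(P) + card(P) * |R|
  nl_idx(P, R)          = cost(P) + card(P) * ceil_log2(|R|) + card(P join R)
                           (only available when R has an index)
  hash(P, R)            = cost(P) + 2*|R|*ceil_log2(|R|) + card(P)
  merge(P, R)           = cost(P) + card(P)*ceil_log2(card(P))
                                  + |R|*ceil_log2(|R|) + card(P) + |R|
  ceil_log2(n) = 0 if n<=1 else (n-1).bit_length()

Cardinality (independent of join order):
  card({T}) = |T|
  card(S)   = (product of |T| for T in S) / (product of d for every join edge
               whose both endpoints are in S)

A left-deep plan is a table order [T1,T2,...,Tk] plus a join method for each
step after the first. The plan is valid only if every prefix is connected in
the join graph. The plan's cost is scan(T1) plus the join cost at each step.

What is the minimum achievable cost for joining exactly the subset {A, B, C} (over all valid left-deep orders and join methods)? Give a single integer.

Selinger DP over subsets of {A,B,C}:
  {B}: scan cost=200, card=200
  {A}: scan cost=80, card=80
  {C}: scan cost=400, card=400
  {AB}: card=800; try (B,nl_idx)→1520, (A,hash)→1520, (B,merge)→2520, (A,merge)→2640, (B,hash)→3360, (B,nl)→16080 …(+1); best=1520 via (B,nl_idx)
  {AC}: card=16000; try (A,hash)→1920, (C,merge)→4720, (A,merge)→5040, (C,hash)→7360, (C,nl_idx)→16800, (C,nl)→32080 …(+1); best=1920 via (A,hash)
  {ABC}: card=160000; try (C,hash)→9520, (C,merge)→14320, (B,hash)→21120, (C,nl_idx)→168720, (B,merge)→243720, (B,nl_idx)→289920 …(+2); best=9520 via (C,hash)

9520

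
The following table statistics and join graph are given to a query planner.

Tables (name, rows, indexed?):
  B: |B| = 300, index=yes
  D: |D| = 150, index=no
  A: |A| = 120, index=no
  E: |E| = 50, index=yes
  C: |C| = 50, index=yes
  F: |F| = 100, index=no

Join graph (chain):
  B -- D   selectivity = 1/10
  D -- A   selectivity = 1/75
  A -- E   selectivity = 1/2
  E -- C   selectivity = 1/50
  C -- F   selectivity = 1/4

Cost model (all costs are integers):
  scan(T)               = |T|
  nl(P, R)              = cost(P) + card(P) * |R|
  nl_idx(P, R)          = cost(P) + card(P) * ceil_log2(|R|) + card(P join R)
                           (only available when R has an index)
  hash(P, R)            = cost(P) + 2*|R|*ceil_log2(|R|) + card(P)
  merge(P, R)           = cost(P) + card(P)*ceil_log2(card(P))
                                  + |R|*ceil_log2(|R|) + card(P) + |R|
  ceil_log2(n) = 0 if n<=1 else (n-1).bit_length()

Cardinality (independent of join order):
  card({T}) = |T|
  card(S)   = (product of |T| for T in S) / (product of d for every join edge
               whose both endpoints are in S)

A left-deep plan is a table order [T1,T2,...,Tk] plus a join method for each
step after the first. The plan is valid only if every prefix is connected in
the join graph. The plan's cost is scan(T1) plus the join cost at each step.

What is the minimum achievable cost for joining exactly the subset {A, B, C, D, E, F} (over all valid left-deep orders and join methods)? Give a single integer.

169910

Selinger DP over subsets of {A,B,C,D,E,F}:
  {B}: scan cost=300, card=300
  {D}: scan cost=150, card=150
  {A}: scan cost=120, card=120
  {E}: scan cost=50, card=50
  {C}: scan cost=50, card=50
  {F}: scan cost=100, card=100
  {BD}: card=4500; try (D,hash)→3000, (B,merge)→4500, (D,merge)→4650, (B,hash)→5700, (B,nl_idx)→6000, (B,nl)→45150 …(+1); best=3000 via (D,hash)
  {AD}: card=240; try (A,hash)→1980, (D,merge)→2430, (A,merge)→2460, (D,hash)→2640, (D,nl)→18120, (A,nl)→18150; best=1980 via (A,hash)
  {AE}: card=3000; try (E,hash)→840, (A,merge)→1360, (E,merge)→1430, (A,hash)→1780, (E,nl_idx)→3840, (A,nl)→6050 …(+1); best=840 via (E,hash)
  {CE}: card=50; try (E,nl_idx)→400, (C,nl_idx)→400, (E,hash)→700, (C,hash)→700, (E,merge)→750, (C,merge)→750 …(+2); best=400 via (E,nl_idx)
  {CF}: card=1250; try (C,hash)→800, (F,merge)→1200, (C,merge)→1250, (F,hash)→1500, (C,nl_idx)→1950, (F,nl)→5050 …(+1); best=800 via (C,hash)
  {ABD}: card=7200; try (B,merge)→7140, (B,hash)→7620, (A,hash)→9180, (B,nl_idx)→11340, (A,merge)→66960, (B,nl)→73980 …(+1); best=7140 via (B,merge)
  {ADE}: card=6000; try (E,hash)→2820, (E,merge)→4490, (D,hash)→6240, (E,nl_idx)→9420, (E,nl)→13980, (D,merge)→41190 …(+1); best=2820 via (E,hash)
  {ACE}: card=3000; try (A,merge)→1710, (A,hash)→2130, (C,hash)→4440, (A,nl)→6400, (C,nl_idx)→21840, (C,merge)→40190 …(+1); best=1710 via (A,merge)
  {CEF}: card=1250; try (F,merge)→1550, (F,hash)→1850, (E,hash)→2650, (F,nl)→5400, (E,nl_idx)→9550, (E,merge)→16150 …(+1); best=1550 via (F,merge)
  {ABDE}: card=180000; try (B,hash)→14220, (E,hash)→14940, (B,merge)→89820, (E,merge)→108290, (E,nl_idx)→230340, (B,nl_idx)→236820 …(+2); best=14220 via (B,hash)
  {ACDE}: card=6000; try (D,hash)→7110, (C,hash)→9420, (D,merge)→42060, (C,nl_idx)→44820, (C,merge)→87170, (C,nl)→302820 …(+1); best=7110 via (D,hash)
  {ACEF}: card=75000; try (A,hash)→4480, (F,hash)→6110, (A,merge)→17510, (F,merge)→41510, (A,nl)→151550, (F,nl)→301710; best=4480 via (A,hash)
  {ABCDE}: card=180000; try (B,hash)→18510, (B,merge)→94110, (C,hash)→194820, (B,nl_idx)→241110, (C,nl_idx)→1274220, (B,nl)→1807110 …(+2); best=18510 via (B,hash)
  {ACDEF}: card=150000; try (F,hash)→14510, (D,hash)→81880, (F,merge)→91910, (F,nl)→607110, (D,merge)→1355830, (D,nl)→11254480; best=14510 via (F,hash)
  {ABCDEF}: card=4500000; try (B,hash)→169910, (F,hash)→199910, (B,merge)→2867510, (F,merge)→3439310, (B,nl_idx)→5864510, (F,nl)→18018510 …(+1); best=169910 via (B,hash)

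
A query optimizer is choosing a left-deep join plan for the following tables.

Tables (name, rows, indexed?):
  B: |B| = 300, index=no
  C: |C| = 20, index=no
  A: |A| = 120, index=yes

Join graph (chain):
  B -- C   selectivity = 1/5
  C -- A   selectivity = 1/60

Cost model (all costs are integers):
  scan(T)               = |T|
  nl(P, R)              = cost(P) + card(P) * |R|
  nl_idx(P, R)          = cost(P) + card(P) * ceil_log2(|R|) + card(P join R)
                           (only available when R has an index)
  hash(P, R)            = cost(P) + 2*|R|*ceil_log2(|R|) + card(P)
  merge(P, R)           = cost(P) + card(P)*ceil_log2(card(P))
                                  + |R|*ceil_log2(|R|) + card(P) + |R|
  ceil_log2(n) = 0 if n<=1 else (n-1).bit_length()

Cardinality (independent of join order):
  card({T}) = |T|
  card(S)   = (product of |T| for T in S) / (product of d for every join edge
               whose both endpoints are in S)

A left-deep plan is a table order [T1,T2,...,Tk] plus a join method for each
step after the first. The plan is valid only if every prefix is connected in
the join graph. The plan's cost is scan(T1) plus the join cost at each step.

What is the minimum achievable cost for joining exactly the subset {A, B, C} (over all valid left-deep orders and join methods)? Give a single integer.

Selinger DP over subsets of {A,B,C}:
  {B}: scan cost=300, card=300
  {C}: scan cost=20, card=20
  {A}: scan cost=120, card=120
  {BC}: card=1200; try (C,hash)→800, (B,merge)→3140, (C,merge)→3420, (B,hash)→5440, (B,nl)→6020, (C,nl)→6300; best=800 via (C,hash)
  {AC}: card=40; try (A,nl_idx)→200, (C,hash)→440, (A,merge)→1100, (C,merge)→1200, (A,hash)→1720, (A,nl)→2420 …(+1); best=200 via (A,nl_idx)
  {ABC}: card=2400; try (B,merge)→3480, (A,hash)→3680, (B,hash)→5640, (A,nl_idx)→11600, (B,nl)→12200, (A,merge)→16160 …(+1); best=3480 via (B,merge)

3480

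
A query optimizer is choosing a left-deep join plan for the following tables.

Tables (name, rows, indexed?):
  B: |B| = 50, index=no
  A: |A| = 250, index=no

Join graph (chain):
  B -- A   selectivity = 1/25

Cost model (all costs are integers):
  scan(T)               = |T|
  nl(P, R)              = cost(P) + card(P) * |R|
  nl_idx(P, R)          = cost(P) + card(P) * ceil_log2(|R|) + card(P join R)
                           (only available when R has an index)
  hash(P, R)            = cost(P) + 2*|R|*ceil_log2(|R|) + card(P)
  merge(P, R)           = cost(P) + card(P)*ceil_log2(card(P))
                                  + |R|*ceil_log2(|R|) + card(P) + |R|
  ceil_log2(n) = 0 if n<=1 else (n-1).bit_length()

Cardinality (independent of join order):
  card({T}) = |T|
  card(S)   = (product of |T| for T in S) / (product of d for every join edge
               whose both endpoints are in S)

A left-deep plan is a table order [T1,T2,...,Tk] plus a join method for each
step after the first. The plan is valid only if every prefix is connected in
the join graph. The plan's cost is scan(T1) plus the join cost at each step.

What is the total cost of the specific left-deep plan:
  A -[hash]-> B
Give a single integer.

1100

step 1: scan A: cost=250, card=250
step 2: join B via hash
    card(P join B) = 250*50/(25) = 500
    cost = 250 + 2*50*6 + 250 = 1100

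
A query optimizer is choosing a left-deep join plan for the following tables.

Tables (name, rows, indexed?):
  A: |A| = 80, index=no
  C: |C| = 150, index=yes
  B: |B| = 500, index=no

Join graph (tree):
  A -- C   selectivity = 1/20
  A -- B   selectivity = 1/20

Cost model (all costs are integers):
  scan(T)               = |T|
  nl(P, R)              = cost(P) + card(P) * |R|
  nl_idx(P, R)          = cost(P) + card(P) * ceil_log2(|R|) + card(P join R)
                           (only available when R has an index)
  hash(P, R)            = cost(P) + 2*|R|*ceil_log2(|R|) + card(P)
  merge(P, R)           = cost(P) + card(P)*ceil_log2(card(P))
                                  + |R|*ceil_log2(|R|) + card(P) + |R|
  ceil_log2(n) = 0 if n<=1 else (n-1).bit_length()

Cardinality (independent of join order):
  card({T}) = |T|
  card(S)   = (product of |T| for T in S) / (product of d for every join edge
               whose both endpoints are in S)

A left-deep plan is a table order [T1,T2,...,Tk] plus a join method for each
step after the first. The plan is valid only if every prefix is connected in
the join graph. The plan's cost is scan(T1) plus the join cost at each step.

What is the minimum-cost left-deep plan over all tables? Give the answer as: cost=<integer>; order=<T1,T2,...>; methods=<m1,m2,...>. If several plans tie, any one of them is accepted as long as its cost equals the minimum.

cost=6520; order=B,A,C; methods=hash,hash

Selinger DP (subsets sized 1..n):
  {A}: scan cost=80, card=80
  {C}: scan cost=150, card=150
  {B}: scan cost=500, card=500
  {AC}: card=600; try (C,nl_idx)→1320, (A,hash)→1420, (C,merge)→2070, (A,merge)→2140, (C,hash)→2560, (C,nl)→12080 …(+1); best=1320 via (C,nl_idx)
  {AB}: card=2000; try (A,hash)→2120, (B,merge)→5720, (A,merge)→6140, (B,hash)→9160, (B,nl)→40080, (A,nl)→40500; best=2120 via (A,hash)
  {ABC}: card=15000; try (C,hash)→6520, (B,hash)→10920, (B,merge)→12920, (C,merge)→27470, (C,nl_idx)→33120, (B,nl)→301320 …(+1); best=6520 via (C,hash)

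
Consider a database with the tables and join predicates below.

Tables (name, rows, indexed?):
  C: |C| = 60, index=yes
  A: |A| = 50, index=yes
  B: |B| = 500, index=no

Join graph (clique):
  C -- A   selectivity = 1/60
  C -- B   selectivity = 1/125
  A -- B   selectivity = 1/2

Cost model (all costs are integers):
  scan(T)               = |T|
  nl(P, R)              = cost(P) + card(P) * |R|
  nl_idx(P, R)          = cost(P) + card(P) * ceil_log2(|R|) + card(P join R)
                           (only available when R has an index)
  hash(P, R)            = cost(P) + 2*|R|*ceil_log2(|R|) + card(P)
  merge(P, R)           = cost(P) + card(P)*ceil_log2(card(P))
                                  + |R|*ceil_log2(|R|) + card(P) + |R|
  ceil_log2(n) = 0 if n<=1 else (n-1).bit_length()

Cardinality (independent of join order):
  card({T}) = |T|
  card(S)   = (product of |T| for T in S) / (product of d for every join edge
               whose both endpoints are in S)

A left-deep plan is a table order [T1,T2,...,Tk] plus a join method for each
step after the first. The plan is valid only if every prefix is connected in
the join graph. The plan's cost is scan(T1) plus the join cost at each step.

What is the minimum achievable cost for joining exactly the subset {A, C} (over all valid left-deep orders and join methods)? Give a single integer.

400

Selinger DP over subsets of {A,C}:
  {C}: scan cost=60, card=60
  {A}: scan cost=50, card=50
  {AC}: card=50; try (C,nl_idx)→400, (A,nl_idx)→470, (A,hash)→720, (C,hash)→820, (C,merge)→820, (A,merge)→830 …(+2); best=400 via (C,nl_idx)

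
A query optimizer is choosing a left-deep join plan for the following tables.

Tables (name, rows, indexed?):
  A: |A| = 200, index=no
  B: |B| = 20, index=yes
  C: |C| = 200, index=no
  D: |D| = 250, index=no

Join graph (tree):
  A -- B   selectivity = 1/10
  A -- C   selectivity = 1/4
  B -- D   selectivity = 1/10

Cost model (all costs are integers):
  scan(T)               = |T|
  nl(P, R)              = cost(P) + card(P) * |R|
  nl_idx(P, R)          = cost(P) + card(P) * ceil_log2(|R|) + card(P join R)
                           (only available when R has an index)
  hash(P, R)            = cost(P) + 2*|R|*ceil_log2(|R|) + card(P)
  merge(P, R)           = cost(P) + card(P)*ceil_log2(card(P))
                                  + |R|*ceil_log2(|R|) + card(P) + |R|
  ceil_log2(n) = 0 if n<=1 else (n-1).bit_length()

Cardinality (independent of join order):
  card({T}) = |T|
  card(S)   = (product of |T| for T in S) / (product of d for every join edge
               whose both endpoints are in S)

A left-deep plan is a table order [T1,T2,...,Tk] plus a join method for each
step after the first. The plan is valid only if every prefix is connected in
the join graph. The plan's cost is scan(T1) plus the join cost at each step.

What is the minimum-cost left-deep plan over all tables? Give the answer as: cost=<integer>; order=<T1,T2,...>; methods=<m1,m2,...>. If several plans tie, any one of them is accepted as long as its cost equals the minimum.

Selinger DP (subsets sized 1..n):
  {A}: scan cost=200, card=200
  {B}: scan cost=20, card=20
  {C}: scan cost=200, card=200
  {D}: scan cost=250, card=250
  {AB}: card=400; try (B,hash)→600, (B,nl_idx)→1600, (A,merge)→1940, (B,merge)→2120, (A,hash)→3240, (A,nl)→4020 …(+1); best=600 via (B,hash)
  {AC}: card=10000; try (C,hash)→3600, (A,hash)→3600, (C,merge)→3800, (A,merge)→3800, (C,nl)→40200, (A,nl)→40200; best=3600 via (C,hash)
  {BD}: card=500; try (B,hash)→700, (B,nl_idx)→2000, (D,merge)→2390, (B,merge)→2620, (D,hash)→4040, (D,nl)→5020 …(+1); best=700 via (B,hash)
  {ABC}: card=20000; try (C,hash)→4200, (C,merge)→6400, (B,hash)→13800, (B,nl_idx)→73600, (C,nl)→80600, (B,merge)→153720 …(+1); best=4200 via (C,hash)
  {ABD}: card=10000; try (A,hash)→4400, (D,hash)→5000, (D,merge)→6850, (A,merge)→7500, (D,nl)→100600, (A,nl)→100700; best=4400 via (A,hash)
  {ABCD}: card=500000; try (C,hash)→17600, (D,hash)→28200, (C,merge)→156200, (D,merge)→326450, (C,nl)→2004400, (D,nl)→5004200; best=17600 via (C,hash)

cost=17600; order=D,B,A,C; methods=hash,hash,hash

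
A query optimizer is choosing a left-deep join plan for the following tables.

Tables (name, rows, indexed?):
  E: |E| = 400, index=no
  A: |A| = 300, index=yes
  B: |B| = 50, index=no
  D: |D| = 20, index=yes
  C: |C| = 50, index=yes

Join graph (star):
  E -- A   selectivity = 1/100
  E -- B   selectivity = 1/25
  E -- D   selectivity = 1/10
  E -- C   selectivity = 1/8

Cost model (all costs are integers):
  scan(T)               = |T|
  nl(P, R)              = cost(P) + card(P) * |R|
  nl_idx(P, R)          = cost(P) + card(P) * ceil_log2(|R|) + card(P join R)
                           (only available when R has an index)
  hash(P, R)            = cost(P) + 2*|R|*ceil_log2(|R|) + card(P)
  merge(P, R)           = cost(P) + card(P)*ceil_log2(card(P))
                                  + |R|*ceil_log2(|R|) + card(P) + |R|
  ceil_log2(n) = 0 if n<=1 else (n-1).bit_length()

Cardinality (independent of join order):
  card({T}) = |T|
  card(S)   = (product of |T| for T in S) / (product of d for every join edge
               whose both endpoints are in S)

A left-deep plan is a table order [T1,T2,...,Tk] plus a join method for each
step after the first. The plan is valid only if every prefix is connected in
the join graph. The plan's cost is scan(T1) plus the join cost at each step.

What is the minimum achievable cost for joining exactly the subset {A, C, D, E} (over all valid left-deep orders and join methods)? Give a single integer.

9600

Selinger DP over subsets of {A,C,D,E}:
  {E}: scan cost=400, card=400
  {A}: scan cost=300, card=300
  {D}: scan cost=20, card=20
  {C}: scan cost=50, card=50
  {AE}: card=1200; try (A,nl_idx)→5200, (A,hash)→6200, (E,merge)→7300, (A,merge)→7400, (E,hash)→7800, (E,nl)→120300 …(+1); best=5200 via (A,nl_idx)
  {DE}: card=800; try (D,hash)→1000, (D,nl_idx)→3200, (E,merge)→4140, (D,merge)→4520, (E,hash)→7240, (E,nl)→8020 …(+1); best=1000 via (D,hash)
  {CE}: card=2500; try (C,hash)→1400, (E,merge)→4400, (C,merge)→4750, (C,nl_idx)→5300, (E,hash)→7300, (E,nl)→20050 …(+1); best=1400 via (C,hash)
  {ADE}: card=2400; try (D,hash)→6600, (A,hash)→7200, (A,nl_idx)→10600, (A,merge)→12800, (D,nl_idx)→13600, (D,merge)→19720 …(+2); best=6600 via (D,hash)
  {ACE}: card=7500; try (C,hash)→7000, (A,hash)→9300, (C,nl_idx)→19900, (C,merge)→19950, (A,nl_idx)→31400, (A,merge)→36900 …(+2); best=7000 via (C,hash)
  {CDE}: card=5000; try (C,hash)→2400, (D,hash)→4100, (C,merge)→10150, (C,nl_idx)→10800, (D,nl_idx)→18900, (D,merge)→34020 …(+2); best=2400 via (C,hash)
  {ACDE}: card=15000; try (C,hash)→9600, (A,hash)→12800, (D,hash)→14700, (C,nl_idx)→36000, (C,merge)→38150, (D,nl_idx)→59500 …(+6); best=9600 via (C,hash)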